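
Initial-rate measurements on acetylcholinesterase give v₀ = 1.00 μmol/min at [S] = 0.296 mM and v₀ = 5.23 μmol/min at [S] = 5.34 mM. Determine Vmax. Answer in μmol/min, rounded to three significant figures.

6.96 μmol/min

From v = Vmax[S]/(Km+[S]), each point gives Vmax = v(Km+[S])/[S].
Equating: 1.00(Km+0.296)/0.296 = 5.23(Km+5.34)/5.34.
3.378·Km + 1.00 = 0.9794·Km + 5.23, so (3.378 − 0.9794)·Km = 5.23 − 1.00.
Km = 4.230/2.399 = 1.76 mM; then Vmax = 1.00(1.76+0.296)/0.296 = 6.96 μmol/min.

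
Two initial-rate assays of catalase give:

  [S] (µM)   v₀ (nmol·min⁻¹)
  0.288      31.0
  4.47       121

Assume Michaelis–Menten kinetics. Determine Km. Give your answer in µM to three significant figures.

1.12 µM

From v = Vmax[S]/(Km+[S]), each point gives Vmax = v(Km+[S])/[S].
Equating: 31.0(Km+0.288)/0.288 = 121(Km+4.47)/4.47.
107.6·Km + 31.0 = 27.07·Km + 121, so (107.6 − 27.07)·Km = 121 − 31.0.
Km = 90.00/80.57 = 1.12 µM; then Vmax = 31.0(1.12+0.288)/0.288 = 151 nmol·min⁻¹.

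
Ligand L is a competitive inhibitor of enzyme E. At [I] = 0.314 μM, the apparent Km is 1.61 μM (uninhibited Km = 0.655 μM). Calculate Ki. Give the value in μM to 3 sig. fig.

0.215 μM

Competitive: Km,app = α·Km with α = 1 + [I]/Ki.
α = Km,app/Km = 1.61/0.655 = 2.458.
Since α = 1 + [I]/Ki, [I]/Ki = 2.458 − 1 = 1.458 and Ki = 0.314/1.458 = 0.215 μM.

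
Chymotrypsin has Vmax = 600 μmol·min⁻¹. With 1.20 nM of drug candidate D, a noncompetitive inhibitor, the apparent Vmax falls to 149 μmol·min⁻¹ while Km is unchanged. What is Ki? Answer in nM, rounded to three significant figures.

0.396 nM

Noncompetitive: Vmax,app = Vmax/α with α = 1 + [I]/Ki.
α = Vmax/Vmax,app = 600/149 = 4.027.
Ki = [I]/(α − 1) = 1.20/3.027 = 0.396 nM.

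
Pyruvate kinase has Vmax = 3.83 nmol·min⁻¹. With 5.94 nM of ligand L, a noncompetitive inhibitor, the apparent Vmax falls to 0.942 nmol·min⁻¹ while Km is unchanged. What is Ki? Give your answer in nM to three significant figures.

Noncompetitive: Vmax,app = Vmax/α with α = 1 + [I]/Ki.
α = Vmax/Vmax,app = 3.83/0.942 = 4.066.
Ki = [I]/(α − 1) = 5.94/3.066 = 1.94 nM.

1.94 nM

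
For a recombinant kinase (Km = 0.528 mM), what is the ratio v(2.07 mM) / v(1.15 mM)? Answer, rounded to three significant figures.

The fractional saturations are [S]/(Km+[S]) = 1.15/1.678 = 0.6853 and 2.07/2.598 = 0.7968.
v₂/v₁ is just their ratio: 0.7968/0.6853 = 1.16.

1.16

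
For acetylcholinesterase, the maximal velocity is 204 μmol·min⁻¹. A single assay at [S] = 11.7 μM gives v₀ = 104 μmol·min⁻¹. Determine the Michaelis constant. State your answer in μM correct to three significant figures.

v/Vmax = 104/204 = 0.5098 = [S]/(Km+[S]).
So Km + [S] = [S]/0.5098 = 22.95 μM, giving Km = 22.95 − 11.7 = 11.2 μM.

11.2 μM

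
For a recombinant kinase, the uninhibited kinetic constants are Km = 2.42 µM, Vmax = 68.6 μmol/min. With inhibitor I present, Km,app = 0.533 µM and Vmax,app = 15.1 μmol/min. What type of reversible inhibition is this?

Both Km and Vmax decrease by the same factor (~4.54-fold) — characteristic of uncompetitive inhibition.

uncompetitive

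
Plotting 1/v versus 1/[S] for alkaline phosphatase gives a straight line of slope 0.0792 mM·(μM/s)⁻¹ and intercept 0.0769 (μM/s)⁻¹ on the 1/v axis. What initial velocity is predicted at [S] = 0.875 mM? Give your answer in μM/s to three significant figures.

The y-intercept is 1/Vmax, so Vmax = 1/0.0769 = 13.0 μM/s.
The slope is Km/Vmax, so Km = 0.0792 × 13.0 = 1.03 mM.
Then v = 13.0 × 0.875/(1.03 + 0.875) = 5.97 μM/s.

5.97 μM/s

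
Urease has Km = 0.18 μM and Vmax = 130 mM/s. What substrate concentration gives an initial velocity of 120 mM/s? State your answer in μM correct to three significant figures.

2.16 μM

The required fractional saturation is v/Vmax = 120/130 = 0.9231.
Then [S]/(Km+[S]) = 0.9231 ⇒ [S] = 0.18 × 0.9231/(1 − 0.9231) = 2.16 μM.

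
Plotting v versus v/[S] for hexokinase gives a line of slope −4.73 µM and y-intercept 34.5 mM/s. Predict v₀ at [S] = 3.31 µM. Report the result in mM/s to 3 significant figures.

14.2 mM/s

In the Eadie–Hofstee form v = Vmax − Km·(v/[S]), the slope is −Km and the intercept is Vmax, so Km = 4.73 µM and Vmax = 34.5 mM/s.
v = 34.5 × 3.31/(4.73 + 3.31) = 14.2 mM/s.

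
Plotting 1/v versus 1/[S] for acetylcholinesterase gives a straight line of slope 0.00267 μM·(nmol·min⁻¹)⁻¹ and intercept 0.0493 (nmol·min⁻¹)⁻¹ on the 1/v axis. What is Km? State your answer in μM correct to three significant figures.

y-intercept = 1/Vmax ⇒ Vmax = 20.3 nmol·min⁻¹; slope = Km/Vmax ⇒ Km = slope × Vmax.
Km = 0.00267 × 20.3 = 0.0542 μM.

0.0542 μM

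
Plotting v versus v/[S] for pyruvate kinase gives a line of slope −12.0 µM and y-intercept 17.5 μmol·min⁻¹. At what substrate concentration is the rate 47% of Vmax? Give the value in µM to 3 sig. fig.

The Eadie–Hofstee slope gives Km = 12.0 µM (slope = −Km).
v/Vmax = [S]/(Km+[S]) = 0.47 ⇒ [S] = Km·0.47/(1−0.47) = 12.0 × 0.8868 = 10.6 µM.

10.6 µM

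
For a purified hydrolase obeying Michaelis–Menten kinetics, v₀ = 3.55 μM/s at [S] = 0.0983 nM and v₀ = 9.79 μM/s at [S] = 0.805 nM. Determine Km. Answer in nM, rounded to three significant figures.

0.261 nM

From v = Vmax[S]/(Km+[S]), each point gives Vmax = v(Km+[S])/[S].
Equating: 3.55(Km+0.0983)/0.0983 = 9.79(Km+0.805)/0.805.
36.11·Km + 3.55 = 12.16·Km + 9.79, so (36.11 − 12.16)·Km = 9.79 − 3.55.
Km = 6.240/23.95 = 0.261 nM; then Vmax = 3.55(0.261+0.0983)/0.0983 = 13.0 μM/s.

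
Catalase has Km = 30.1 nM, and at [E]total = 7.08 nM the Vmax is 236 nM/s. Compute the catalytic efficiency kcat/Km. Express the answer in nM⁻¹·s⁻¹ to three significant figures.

1.11 nM⁻¹·s⁻¹

kcat = Vmax/[E]total = 236/7.08 = 33.3 s⁻¹.
kcat/Km = 33.3/30.1 = 1.11 nM⁻¹·s⁻¹.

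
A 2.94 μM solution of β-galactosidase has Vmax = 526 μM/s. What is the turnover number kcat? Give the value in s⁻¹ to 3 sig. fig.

kcat = Vmax/[E]total = 526 μM/s / 2.94 μM = 179 s⁻¹.

179 s⁻¹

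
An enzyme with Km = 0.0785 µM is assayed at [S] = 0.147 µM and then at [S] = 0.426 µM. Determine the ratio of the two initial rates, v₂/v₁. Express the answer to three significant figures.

1.30

The fractional saturations are [S]/(Km+[S]) = 0.147/0.2255 = 0.6519 and 0.426/0.5045 = 0.8444.
v₂/v₁ is just their ratio: 0.8444/0.6519 = 1.30.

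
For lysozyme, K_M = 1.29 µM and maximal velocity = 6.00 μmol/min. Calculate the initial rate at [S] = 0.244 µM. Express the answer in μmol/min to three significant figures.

0.954 μmol/min

[S]/(Km+[S]) = 0.244/1.534 = 0.1591, the fractional saturation.
v = 0.1591 × Vmax = 0.1591 × 6.00 = 0.954 μmol/min.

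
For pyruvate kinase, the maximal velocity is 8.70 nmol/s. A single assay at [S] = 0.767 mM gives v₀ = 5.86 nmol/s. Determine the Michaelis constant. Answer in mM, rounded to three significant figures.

0.372 mM

v/Vmax = 5.86/8.70 = 0.6736 = [S]/(Km+[S]).
So Km + [S] = [S]/0.6736 = 1.139 mM, giving Km = 1.139 − 0.767 = 0.372 mM.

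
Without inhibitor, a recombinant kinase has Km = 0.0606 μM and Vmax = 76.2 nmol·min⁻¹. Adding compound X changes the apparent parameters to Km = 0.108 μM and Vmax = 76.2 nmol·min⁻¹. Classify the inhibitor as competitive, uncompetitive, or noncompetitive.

competitive

Km increases (0.0606 → 0.108 μM) while Vmax is unchanged — the hallmark of competitive inhibition.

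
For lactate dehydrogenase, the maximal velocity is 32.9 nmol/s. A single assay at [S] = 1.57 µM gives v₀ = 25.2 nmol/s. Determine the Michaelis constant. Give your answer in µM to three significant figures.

From v = Vmax[S]/(Km+[S]), Km = [S](Vmax − v)/v.
Km = 1.57 × (32.9 − 25.2) / 25.2 = 12.09/25.2 = 0.480 µM.

0.480 µM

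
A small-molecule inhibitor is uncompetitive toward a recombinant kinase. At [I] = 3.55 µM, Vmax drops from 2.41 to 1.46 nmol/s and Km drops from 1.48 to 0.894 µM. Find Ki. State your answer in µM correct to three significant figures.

Uncompetitive: Vmax,app = Vmax/α (and Km,app = Km/α) with α = 1 + [I]/Ki.
α = Vmax/Vmax,app = 2.41/1.46 = 1.651.
Since α = 1 + [I]/Ki, [I]/Ki = 1.651 − 1 = 0.6507 and Ki = 3.55/0.6507 = 5.46 µM.

5.46 µM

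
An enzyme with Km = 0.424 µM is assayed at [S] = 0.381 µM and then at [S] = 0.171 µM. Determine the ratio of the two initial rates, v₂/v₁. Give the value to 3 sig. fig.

The fractional saturations are [S]/(Km+[S]) = 0.381/0.8050 = 0.4733 and 0.171/0.5950 = 0.2874.
v₂/v₁ is just their ratio: 0.2874/0.4733 = 0.607.

0.607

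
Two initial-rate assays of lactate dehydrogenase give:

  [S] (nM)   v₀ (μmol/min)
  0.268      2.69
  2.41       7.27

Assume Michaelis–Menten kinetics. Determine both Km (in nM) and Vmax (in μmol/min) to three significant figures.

Km = 0.652 nM; Vmax = 9.24 μmol/min

From v = Vmax[S]/(Km+[S]), each point gives Vmax = v(Km+[S])/[S].
Equating: 2.69(Km+0.268)/0.268 = 7.27(Km+2.41)/2.41.
10.04·Km + 2.69 = 3.017·Km + 7.27, so (10.04 − 3.017)·Km = 7.27 − 2.69.
Km = 4.580/7.021 = 0.652 nM; then Vmax = 2.69(0.652+0.268)/0.268 = 9.24 μmol/min.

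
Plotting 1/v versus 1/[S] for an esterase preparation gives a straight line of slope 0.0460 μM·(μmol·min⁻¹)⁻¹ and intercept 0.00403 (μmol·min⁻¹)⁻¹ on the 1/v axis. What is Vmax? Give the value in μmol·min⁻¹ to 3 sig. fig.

The y-intercept of a Lineweaver–Burk plot equals 1/Vmax, so Vmax = 1/0.00403 = 248 μmol·min⁻¹.

248 μmol·min⁻¹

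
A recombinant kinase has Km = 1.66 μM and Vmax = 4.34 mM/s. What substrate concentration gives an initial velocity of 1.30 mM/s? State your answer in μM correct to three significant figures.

Rearranging v = Vmax[S]/(Km+[S]) gives [S] = Km·v/(Vmax − v).
[S] = 1.66 × 1.30 / (4.34 − 1.30) = 2.158/3.040 = 0.710 μM.

0.710 μM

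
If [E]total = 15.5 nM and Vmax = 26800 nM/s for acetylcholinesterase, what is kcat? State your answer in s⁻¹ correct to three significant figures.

1730 s⁻¹

kcat = Vmax/[E]total = 26800 nM/s / 15.5 nM = 1730 s⁻¹.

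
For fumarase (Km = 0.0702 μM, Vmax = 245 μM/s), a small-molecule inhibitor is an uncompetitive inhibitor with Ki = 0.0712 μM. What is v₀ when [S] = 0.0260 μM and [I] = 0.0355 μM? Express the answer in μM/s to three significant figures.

58.4 μM/s

α = 1 + [I]/Ki = 1 + 0.0355/0.0712 = 1.499.
For an uncompetitive inhibitor, both parameters are divided by α, giving Vmax/α and Km/α: Km,app = 0.0468 μM, Vmax,app = 163 μM/s.
v = Vmax,app·[S]/(Km,app + [S]) = 163 × 0.0260/(0.0468 + 0.0260) = 58.4 μM/s.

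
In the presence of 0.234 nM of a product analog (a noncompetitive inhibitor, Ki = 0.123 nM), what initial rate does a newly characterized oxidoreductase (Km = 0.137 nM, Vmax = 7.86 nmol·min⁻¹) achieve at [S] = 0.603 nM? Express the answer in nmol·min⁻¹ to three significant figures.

α = 1 + [I]/Ki = 1 + 0.234/0.123 = 2.902.
For a noncompetitive inhibitor, Vmax is reduced to Vmax/α while Km is unchanged: Km,app = 0.137 nM, Vmax,app = 2.71 nmol·min⁻¹.
v = Vmax,app·[S]/(Km,app + [S]) = 2.71 × 0.603/(0.137 + 0.603) = 2.21 nmol·min⁻¹.

2.21 nmol·min⁻¹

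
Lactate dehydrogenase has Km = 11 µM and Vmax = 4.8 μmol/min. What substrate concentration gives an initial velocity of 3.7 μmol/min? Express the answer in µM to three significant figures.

37.0 µM

The required fractional saturation is v/Vmax = 3.7/4.8 = 0.7708.
Then [S]/(Km+[S]) = 0.7708 ⇒ [S] = 11 × 0.7708/(1 − 0.7708) = 37.0 µM.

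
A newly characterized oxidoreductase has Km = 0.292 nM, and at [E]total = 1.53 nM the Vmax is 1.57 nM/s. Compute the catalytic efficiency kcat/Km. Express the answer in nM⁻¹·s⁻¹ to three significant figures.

3.51 nM⁻¹·s⁻¹

kcat = Vmax/[E]total = 1.57/1.53 = 1.03 s⁻¹.
kcat/Km = 1.03/0.292 = 3.51 nM⁻¹·s⁻¹.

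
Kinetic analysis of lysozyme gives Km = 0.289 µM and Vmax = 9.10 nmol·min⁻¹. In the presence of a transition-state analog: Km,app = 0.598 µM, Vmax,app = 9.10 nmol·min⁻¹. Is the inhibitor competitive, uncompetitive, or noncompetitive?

competitive

Km increases (0.289 → 0.598 µM) while Vmax is unchanged — the hallmark of competitive inhibition.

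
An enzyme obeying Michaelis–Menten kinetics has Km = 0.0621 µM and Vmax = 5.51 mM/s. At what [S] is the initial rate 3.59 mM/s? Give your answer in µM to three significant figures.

0.116 µM

Rearranging v = Vmax[S]/(Km+[S]) gives [S] = Km·v/(Vmax − v).
[S] = 0.0621 × 3.59 / (5.51 − 3.59) = 0.2229/1.920 = 0.116 µM.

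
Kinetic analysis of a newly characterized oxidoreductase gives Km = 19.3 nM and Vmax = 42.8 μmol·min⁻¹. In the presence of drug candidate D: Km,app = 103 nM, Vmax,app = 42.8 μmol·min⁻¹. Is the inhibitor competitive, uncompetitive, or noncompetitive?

competitive

Km increases (19.3 → 103 nM) while Vmax is unchanged — the hallmark of competitive inhibition.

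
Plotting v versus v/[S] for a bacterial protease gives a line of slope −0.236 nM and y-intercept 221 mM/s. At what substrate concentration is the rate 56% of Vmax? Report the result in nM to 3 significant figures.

The Eadie–Hofstee slope gives Km = 0.236 nM (slope = −Km).
v/Vmax = [S]/(Km+[S]) = 0.56 ⇒ [S] = Km·0.56/(1−0.56) = 0.236 × 1.273 = 0.300 nM.

0.300 nM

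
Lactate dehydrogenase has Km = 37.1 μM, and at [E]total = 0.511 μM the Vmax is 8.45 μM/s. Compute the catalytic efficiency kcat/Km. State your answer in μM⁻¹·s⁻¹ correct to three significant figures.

kcat = Vmax/[E]total = 8.45/0.511 = 16.5 s⁻¹.
kcat/Km = 16.5/37.1 = 0.446 μM⁻¹·s⁻¹.

0.446 μM⁻¹·s⁻¹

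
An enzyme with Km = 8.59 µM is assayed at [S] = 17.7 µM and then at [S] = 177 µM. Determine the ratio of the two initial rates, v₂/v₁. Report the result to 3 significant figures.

The fractional saturations are [S]/(Km+[S]) = 17.7/26.29 = 0.6733 and 177/185.6 = 0.9537.
v₂/v₁ is just their ratio: 0.9537/0.6733 = 1.42.

1.42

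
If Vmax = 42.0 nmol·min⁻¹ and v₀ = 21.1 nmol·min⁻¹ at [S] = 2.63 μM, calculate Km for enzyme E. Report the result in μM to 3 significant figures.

2.61 μM

v/Vmax = 21.1/42.0 = 0.5024 = [S]/(Km+[S]).
So Km + [S] = [S]/0.5024 = 5.235 μM, giving Km = 5.235 − 2.63 = 2.61 μM.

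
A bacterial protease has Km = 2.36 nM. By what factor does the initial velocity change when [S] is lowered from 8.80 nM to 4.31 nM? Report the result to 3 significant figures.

Since Vmax cancels, v₂/v₁ = [S]₂(Km+[S]₁) / [S]₁(Km+[S]₂).
= 4.31×(2.36+8.80) / (8.80×(2.36+4.31)) = 48.10/58.70 = 0.819.

0.819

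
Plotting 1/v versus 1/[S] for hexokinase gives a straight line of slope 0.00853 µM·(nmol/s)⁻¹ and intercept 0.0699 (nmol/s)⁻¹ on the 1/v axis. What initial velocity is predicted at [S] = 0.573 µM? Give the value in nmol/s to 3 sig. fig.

The y-intercept is 1/Vmax, so Vmax = 1/0.0699 = 14.3 nmol/s.
The slope is Km/Vmax, so Km = 0.00853 × 14.3 = 0.122 µM.
Then v = 14.3 × 0.573/(0.122 + 0.573) = 11.8 nmol/s.

11.8 nmol/s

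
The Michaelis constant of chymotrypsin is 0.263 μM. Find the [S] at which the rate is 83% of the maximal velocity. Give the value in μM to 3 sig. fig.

1.28 μM

v/Vmax = [S]/(Km+[S]) = 0.83, so [S] = Km·0.83/(1 − 0.83) = 0.263 × 4.882.
[S] = 1.28 μM.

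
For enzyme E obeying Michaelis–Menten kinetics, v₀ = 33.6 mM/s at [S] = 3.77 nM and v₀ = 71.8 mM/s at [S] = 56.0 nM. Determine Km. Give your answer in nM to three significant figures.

5.01 nM

In reciprocal form, 1/v = (Km/Vmax)·(1/[S]) + 1/Vmax. The two points give (1/[S], 1/v) = (0.2653, 0.02976) and (0.01786, 0.01393).
Slope = (0.02976 − 0.01393)/(0.2653 − 0.01786) = 0.06400; intercept = 0.02976 − 0.06400×0.2653 = 0.01278.
Vmax = 1/intercept = 78.2 mM/s; Km = slope × Vmax = 0.06400 × 78.2 = 5.01 nM.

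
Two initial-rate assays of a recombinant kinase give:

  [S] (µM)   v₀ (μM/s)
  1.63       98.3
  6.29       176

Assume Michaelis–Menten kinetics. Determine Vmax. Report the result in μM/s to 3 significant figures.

243 μM/s

From v = Vmax[S]/(Km+[S]), each point gives Vmax = v(Km+[S])/[S].
Equating: 98.3(Km+1.63)/1.63 = 176(Km+6.29)/6.29.
60.31·Km + 98.3 = 27.98·Km + 176, so (60.31 − 27.98)·Km = 176 − 98.3.
Km = 77.70/32.33 = 2.40 µM; then Vmax = 98.3(2.40+1.63)/1.63 = 243 μM/s.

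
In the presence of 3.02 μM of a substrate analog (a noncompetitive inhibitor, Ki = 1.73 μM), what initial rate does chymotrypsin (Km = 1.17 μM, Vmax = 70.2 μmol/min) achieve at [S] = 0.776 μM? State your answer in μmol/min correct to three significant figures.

With α = 1 + [I]/Ki = 1 + 3.02/1.73 = 2.746, the noncompetitive rate law is v = (Vmax/α)·[S] / (Km + [S]).
v = (70.2/2.746)×0.776 / (1.17 + 0.776) = 19.84/1.946 = 10.2 μmol/min.

10.2 μmol/min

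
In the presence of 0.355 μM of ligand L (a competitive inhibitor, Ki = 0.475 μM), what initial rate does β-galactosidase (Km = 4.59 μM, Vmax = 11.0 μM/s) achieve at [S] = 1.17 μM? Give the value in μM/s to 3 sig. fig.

α = 1 + [I]/Ki = 1 + 0.355/0.475 = 1.747.
For a competitive inhibitor, Vmax is unchanged and the apparent Km becomes α·Km: Km,app = 8.02 μM, Vmax,app = 11.0 μM/s.
v = Vmax,app·[S]/(Km,app + [S]) = 11.0 × 1.17/(8.02 + 1.17) = 1.40 μM/s.

1.40 μM/s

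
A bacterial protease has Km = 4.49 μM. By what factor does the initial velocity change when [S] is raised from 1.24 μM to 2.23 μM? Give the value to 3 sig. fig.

1.53

The fractional saturations are [S]/(Km+[S]) = 1.24/5.730 = 0.2164 and 2.23/6.720 = 0.3318.
v₂/v₁ is just their ratio: 0.3318/0.2164 = 1.53.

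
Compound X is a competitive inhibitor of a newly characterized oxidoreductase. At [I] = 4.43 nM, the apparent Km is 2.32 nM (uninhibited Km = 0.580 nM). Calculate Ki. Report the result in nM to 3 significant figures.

Competitive: Km,app = α·Km with α = 1 + [I]/Ki.
α = Km,app/Km = 2.32/0.580 = 4.000.
Since α = 1 + [I]/Ki, [I]/Ki = 4.000 − 1 = 3.000 and Ki = 4.43/3.000 = 1.48 nM.

1.48 nM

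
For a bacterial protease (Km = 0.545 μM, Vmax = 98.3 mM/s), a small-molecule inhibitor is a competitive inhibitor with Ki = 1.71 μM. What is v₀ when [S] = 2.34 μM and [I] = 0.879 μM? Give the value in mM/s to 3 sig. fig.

72.7 mM/s

α = 1 + [I]/Ki = 1 + 0.879/1.71 = 1.514.
For a competitive inhibitor, Vmax is unchanged and the apparent Km becomes α·Km: Km,app = 0.825 μM, Vmax,app = 98.3 mM/s.
v = Vmax,app·[S]/(Km,app + [S]) = 98.3 × 2.34/(0.825 + 2.34) = 72.7 mM/s.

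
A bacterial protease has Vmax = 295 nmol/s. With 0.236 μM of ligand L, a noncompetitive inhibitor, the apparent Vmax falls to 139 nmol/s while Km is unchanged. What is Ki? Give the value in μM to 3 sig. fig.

0.210 μM

Noncompetitive: Vmax,app = Vmax/α with α = 1 + [I]/Ki.
α = Vmax/Vmax,app = 295/139 = 2.122.
Since α = 1 + [I]/Ki, [I]/Ki = 2.122 − 1 = 1.122 and Ki = 0.236/1.122 = 0.210 μM.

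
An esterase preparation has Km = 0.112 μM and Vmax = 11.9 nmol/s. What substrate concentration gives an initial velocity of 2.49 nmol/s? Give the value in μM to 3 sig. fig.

The required fractional saturation is v/Vmax = 2.49/11.9 = 0.2092.
Then [S]/(Km+[S]) = 0.2092 ⇒ [S] = 0.112 × 0.2092/(1 − 0.2092) = 0.0296 μM.

0.0296 μM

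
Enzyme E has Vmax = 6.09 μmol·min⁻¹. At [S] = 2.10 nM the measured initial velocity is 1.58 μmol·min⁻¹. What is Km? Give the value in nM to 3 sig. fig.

5.99 nM

v/Vmax = 1.58/6.09 = 0.2594 = [S]/(Km+[S]).
So Km + [S] = [S]/0.2594 = 8.094 nM, giving Km = 8.094 − 2.10 = 5.99 nM.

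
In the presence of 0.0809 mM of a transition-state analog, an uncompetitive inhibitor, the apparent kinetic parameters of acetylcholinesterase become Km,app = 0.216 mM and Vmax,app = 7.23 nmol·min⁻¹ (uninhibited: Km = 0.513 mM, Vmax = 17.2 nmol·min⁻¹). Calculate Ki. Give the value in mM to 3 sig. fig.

0.0587 mM

Uncompetitive: Vmax,app = Vmax/α (and Km,app = Km/α) with α = 1 + [I]/Ki.
α = Vmax/Vmax,app = 17.2/7.23 = 2.379.
Since α = 1 + [I]/Ki, [I]/Ki = 2.379 − 1 = 1.379 and Ki = 0.0809/1.379 = 0.0587 mM.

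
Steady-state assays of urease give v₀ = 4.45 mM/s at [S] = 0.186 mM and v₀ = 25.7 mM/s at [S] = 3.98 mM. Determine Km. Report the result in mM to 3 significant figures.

In reciprocal form, 1/v = (Km/Vmax)·(1/[S]) + 1/Vmax. The two points give (1/[S], 1/v) = (5.376, 0.2247) and (0.2513, 0.03891).
Slope = (0.2247 − 0.03891)/(5.376 − 0.2513) = 0.03625; intercept = 0.2247 − 0.03625×5.376 = 0.02980.
Vmax = 1/intercept = 33.6 mM/s; Km = slope × Vmax = 0.03625 × 33.6 = 1.22 mM.

1.22 mM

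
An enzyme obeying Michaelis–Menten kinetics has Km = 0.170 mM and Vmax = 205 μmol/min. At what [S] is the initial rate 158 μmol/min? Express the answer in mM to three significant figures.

0.571 mM

The required fractional saturation is v/Vmax = 158/205 = 0.7707.
Then [S]/(Km+[S]) = 0.7707 ⇒ [S] = 0.170 × 0.7707/(1 − 0.7707) = 0.571 mM.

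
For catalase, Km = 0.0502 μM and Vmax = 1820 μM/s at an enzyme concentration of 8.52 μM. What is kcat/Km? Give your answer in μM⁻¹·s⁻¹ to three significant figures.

4260 μM⁻¹·s⁻¹

kcat = Vmax/[E]total = 1820/8.52 = 214 s⁻¹.
kcat/Km = 214/0.0502 = 4260 μM⁻¹·s⁻¹.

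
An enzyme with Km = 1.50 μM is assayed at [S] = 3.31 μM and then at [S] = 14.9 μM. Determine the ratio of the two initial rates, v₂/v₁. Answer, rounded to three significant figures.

1.32

The fractional saturations are [S]/(Km+[S]) = 3.31/4.810 = 0.6881 and 14.9/16.40 = 0.9085.
v₂/v₁ is just their ratio: 0.9085/0.6881 = 1.32.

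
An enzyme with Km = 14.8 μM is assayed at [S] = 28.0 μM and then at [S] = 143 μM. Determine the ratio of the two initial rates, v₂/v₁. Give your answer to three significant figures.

The fractional saturations are [S]/(Km+[S]) = 28.0/42.80 = 0.6542 and 143/157.8 = 0.9062.
v₂/v₁ is just their ratio: 0.9062/0.6542 = 1.39.

1.39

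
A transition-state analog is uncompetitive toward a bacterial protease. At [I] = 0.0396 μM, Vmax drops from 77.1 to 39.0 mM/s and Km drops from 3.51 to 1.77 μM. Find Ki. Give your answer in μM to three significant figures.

0.0405 μM

Uncompetitive: Vmax,app = Vmax/α (and Km,app = Km/α) with α = 1 + [I]/Ki.
α = Vmax/Vmax,app = 77.1/39.0 = 1.977.
Ki = [I]/(α − 1) = 0.0396/0.9769 = 0.0405 μM.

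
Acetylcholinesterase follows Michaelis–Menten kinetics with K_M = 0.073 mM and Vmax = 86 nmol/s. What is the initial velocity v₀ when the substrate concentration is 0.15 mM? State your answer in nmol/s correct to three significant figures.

v = Vmax·[S]/(Km + [S]) = 86 × 0.15 / (0.073 + 0.15)
  = 12.90 / 0.2230 = 57.8 nmol/s.

57.8 nmol/s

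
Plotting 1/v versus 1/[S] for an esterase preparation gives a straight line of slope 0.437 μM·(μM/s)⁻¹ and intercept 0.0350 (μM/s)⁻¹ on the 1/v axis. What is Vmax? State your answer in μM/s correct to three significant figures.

The y-intercept of a Lineweaver–Burk plot equals 1/Vmax, so Vmax = 1/0.0350 = 28.6 μM/s.

28.6 μM/s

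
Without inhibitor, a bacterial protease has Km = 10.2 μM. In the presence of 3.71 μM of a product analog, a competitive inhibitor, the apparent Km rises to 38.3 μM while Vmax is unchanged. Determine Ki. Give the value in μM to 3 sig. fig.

1.35 μM

Competitive: Km,app = α·Km with α = 1 + [I]/Ki.
α = Km,app/Km = 38.3/10.2 = 3.755.
Since α = 1 + [I]/Ki, [I]/Ki = 3.755 − 1 = 2.755 and Ki = 3.71/2.755 = 1.35 μM.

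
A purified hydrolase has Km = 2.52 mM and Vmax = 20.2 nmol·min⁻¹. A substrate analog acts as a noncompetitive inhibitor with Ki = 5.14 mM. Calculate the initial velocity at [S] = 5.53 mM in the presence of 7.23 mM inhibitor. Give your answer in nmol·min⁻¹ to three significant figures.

With α = 1 + [I]/Ki = 1 + 7.23/5.14 = 2.407, the noncompetitive rate law is v = (Vmax/α)·[S] / (Km + [S]).
v = (20.2/2.407)×5.53 / (2.52 + 5.53) = 46.42/8.050 = 5.77 nmol·min⁻¹.

5.77 nmol·min⁻¹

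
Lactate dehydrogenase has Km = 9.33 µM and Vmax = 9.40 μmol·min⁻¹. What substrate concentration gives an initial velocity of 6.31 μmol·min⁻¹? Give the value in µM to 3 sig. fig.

19.1 µM

Rearranging v = Vmax[S]/(Km+[S]) gives [S] = Km·v/(Vmax − v).
[S] = 9.33 × 6.31 / (9.40 − 6.31) = 58.87/3.090 = 19.1 µM.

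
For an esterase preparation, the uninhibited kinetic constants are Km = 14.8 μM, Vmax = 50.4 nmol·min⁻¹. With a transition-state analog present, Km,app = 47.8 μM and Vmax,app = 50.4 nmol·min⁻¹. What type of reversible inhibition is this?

Km increases (14.8 → 47.8 μM) while Vmax is unchanged — the hallmark of competitive inhibition.

competitive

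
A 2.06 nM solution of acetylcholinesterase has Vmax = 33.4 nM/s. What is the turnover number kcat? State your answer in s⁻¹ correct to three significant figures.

kcat = Vmax/[E]total = 33.4 nM/s / 2.06 nM = 16.2 s⁻¹.

16.2 s⁻¹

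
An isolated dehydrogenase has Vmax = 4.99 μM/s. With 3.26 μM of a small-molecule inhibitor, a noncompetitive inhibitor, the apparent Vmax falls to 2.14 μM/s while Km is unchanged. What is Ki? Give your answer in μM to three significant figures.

Noncompetitive: Vmax,app = Vmax/α with α = 1 + [I]/Ki.
α = Vmax/Vmax,app = 4.99/2.14 = 2.332.
Since α = 1 + [I]/Ki, [I]/Ki = 2.332 − 1 = 1.332 and Ki = 3.26/1.332 = 2.45 μM.

2.45 μM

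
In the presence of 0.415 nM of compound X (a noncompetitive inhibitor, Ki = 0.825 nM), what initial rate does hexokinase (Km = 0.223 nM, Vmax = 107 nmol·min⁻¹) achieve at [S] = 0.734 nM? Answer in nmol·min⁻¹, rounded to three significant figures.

α = 1 + [I]/Ki = 1 + 0.415/0.825 = 1.503.
For a noncompetitive inhibitor, Vmax is reduced to Vmax/α while Km is unchanged: Km,app = 0.223 nM, Vmax,app = 71.2 nmol·min⁻¹.
v = Vmax,app·[S]/(Km,app + [S]) = 71.2 × 0.734/(0.223 + 0.734) = 54.6 nmol·min⁻¹.

54.6 nmol·min⁻¹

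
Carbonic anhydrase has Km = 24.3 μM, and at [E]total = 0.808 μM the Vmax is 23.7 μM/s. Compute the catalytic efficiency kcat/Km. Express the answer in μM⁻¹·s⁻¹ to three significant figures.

kcat = Vmax/[E]total = 23.7/0.808 = 29.3 s⁻¹.
kcat/Km = 29.3/24.3 = 1.21 μM⁻¹·s⁻¹.

1.21 μM⁻¹·s⁻¹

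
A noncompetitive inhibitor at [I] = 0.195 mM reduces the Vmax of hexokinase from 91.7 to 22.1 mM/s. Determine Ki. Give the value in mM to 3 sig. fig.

0.0619 mM

Noncompetitive: Vmax,app = Vmax/α with α = 1 + [I]/Ki.
α = Vmax/Vmax,app = 91.7/22.1 = 4.149.
Ki = [I]/(α − 1) = 0.195/3.149 = 0.0619 mM.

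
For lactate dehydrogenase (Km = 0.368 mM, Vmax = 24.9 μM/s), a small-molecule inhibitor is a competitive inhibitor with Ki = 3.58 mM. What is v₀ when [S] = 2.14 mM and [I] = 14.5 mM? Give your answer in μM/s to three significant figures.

α = 1 + [I]/Ki = 1 + 14.5/3.58 = 5.050.
For a competitive inhibitor, Vmax is unchanged and the apparent Km becomes α·Km: Km,app = 1.86 mM, Vmax,app = 24.9 μM/s.
v = Vmax,app·[S]/(Km,app + [S]) = 24.9 × 2.14/(1.86 + 2.14) = 13.3 μM/s.

13.3 μM/s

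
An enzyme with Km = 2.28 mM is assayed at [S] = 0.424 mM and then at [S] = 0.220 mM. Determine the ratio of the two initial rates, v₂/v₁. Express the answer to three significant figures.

Since Vmax cancels, v₂/v₁ = [S]₂(Km+[S]₁) / [S]₁(Km+[S]₂).
= 0.220×(2.28+0.424) / (0.424×(2.28+0.220)) = 0.5949/1.060 = 0.561.

0.561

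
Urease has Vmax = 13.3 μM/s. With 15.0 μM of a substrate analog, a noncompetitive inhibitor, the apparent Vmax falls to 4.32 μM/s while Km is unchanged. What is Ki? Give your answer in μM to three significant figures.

Noncompetitive: Vmax,app = Vmax/α with α = 1 + [I]/Ki.
α = Vmax/Vmax,app = 13.3/4.32 = 3.079.
Ki = [I]/(α − 1) = 15.0/2.079 = 7.22 μM.

7.22 μM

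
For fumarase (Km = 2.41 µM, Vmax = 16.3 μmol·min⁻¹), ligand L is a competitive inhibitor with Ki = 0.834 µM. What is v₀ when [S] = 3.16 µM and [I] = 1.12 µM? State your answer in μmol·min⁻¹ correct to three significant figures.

5.85 μmol·min⁻¹

α = 1 + [I]/Ki = 1 + 1.12/0.834 = 2.343.
For a competitive inhibitor, Vmax is unchanged and the apparent Km becomes α·Km: Km,app = 5.65 µM, Vmax,app = 16.3 μmol·min⁻¹.
v = Vmax,app·[S]/(Km,app + [S]) = 16.3 × 3.16/(5.65 + 3.16) = 5.85 μmol·min⁻¹.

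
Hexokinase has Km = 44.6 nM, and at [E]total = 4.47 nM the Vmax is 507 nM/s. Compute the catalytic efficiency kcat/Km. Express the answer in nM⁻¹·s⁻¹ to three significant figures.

2.54 nM⁻¹·s⁻¹

kcat = Vmax/[E]total = 507/4.47 = 113 s⁻¹.
kcat/Km = 113/44.6 = 2.54 nM⁻¹·s⁻¹.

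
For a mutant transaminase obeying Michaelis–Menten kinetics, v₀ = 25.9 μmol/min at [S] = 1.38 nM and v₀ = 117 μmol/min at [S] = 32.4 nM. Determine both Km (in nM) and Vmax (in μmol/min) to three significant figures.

Km = 6.01 nM; Vmax = 139 μmol/min

In reciprocal form, 1/v = (Km/Vmax)·(1/[S]) + 1/Vmax. The two points give (1/[S], 1/v) = (0.7246, 0.03861) and (0.03086, 0.008547).
Slope = (0.03861 − 0.008547)/(0.7246 − 0.03086) = 0.04333; intercept = 0.03861 − 0.04333×0.7246 = 0.007210.
Vmax = 1/intercept = 139 μmol/min; Km = slope × Vmax = 0.04333 × 139 = 6.01 nM.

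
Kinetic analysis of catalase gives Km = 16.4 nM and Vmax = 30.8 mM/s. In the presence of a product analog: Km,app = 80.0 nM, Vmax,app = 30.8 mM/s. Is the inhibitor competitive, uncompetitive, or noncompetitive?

Km increases (16.4 → 80.0 nM) while Vmax is unchanged — the hallmark of competitive inhibition.

competitive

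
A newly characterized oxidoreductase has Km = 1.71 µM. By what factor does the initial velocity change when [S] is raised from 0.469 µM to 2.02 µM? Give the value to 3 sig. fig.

2.52

The fractional saturations are [S]/(Km+[S]) = 0.469/2.179 = 0.2152 and 2.02/3.730 = 0.5416.
v₂/v₁ is just their ratio: 0.5416/0.2152 = 2.52.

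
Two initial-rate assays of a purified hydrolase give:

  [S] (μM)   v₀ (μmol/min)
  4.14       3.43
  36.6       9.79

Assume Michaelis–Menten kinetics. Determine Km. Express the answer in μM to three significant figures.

11.3 μM

In reciprocal form, 1/v = (Km/Vmax)·(1/[S]) + 1/Vmax. The two points give (1/[S], 1/v) = (0.2415, 0.2915) and (0.02732, 0.1021).
Slope = (0.2915 − 0.1021)/(0.2415 − 0.02732) = 0.8841; intercept = 0.2915 − 0.8841×0.2415 = 0.07799.
Vmax = 1/intercept = 12.8 μmol/min; Km = slope × Vmax = 0.8841 × 12.8 = 11.3 μM.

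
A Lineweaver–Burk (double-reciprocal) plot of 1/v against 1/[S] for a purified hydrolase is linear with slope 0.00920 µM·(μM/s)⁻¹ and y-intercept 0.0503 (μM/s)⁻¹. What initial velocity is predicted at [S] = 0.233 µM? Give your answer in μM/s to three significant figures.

11.1 μM/s

The y-intercept is 1/Vmax, so Vmax = 1/0.0503 = 19.9 μM/s.
The slope is Km/Vmax, so Km = 0.00920 × 19.9 = 0.183 µM.
Then v = 19.9 × 0.233/(0.183 + 0.233) = 11.1 μM/s.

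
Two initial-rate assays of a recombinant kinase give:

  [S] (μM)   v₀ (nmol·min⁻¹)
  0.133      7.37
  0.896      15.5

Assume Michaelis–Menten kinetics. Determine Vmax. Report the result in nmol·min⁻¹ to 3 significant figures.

19.2 nmol·min⁻¹

From v = Vmax[S]/(Km+[S]), each point gives Vmax = v(Km+[S])/[S].
Equating: 7.37(Km+0.133)/0.133 = 15.5(Km+0.896)/0.896.
55.41·Km + 7.37 = 17.30·Km + 15.5, so (55.41 − 17.30)·Km = 15.5 − 7.37.
Km = 8.130/38.11 = 0.213 μM; then Vmax = 7.37(0.213+0.133)/0.133 = 19.2 nmol·min⁻¹.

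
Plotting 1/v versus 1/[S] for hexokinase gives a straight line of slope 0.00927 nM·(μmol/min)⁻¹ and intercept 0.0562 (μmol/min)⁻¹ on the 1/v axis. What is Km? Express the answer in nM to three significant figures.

0.165 nM

y-intercept = 1/Vmax ⇒ Vmax = 17.8 μmol/min; slope = Km/Vmax ⇒ Km = slope × Vmax.
Km = 0.00927 × 17.8 = 0.165 nM.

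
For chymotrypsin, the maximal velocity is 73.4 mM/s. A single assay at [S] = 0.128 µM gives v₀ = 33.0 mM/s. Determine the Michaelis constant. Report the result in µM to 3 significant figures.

From v = Vmax[S]/(Km+[S]), Km = [S](Vmax − v)/v.
Km = 0.128 × (73.4 − 33.0) / 33.0 = 5.171/33.0 = 0.157 µM.

0.157 µM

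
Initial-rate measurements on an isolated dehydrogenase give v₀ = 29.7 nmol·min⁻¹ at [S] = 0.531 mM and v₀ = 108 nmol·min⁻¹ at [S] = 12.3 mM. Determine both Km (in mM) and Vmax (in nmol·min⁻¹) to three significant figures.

Km = 1.66 mM; Vmax = 123 nmol·min⁻¹

From v = Vmax[S]/(Km+[S]), each point gives Vmax = v(Km+[S])/[S].
Equating: 29.7(Km+0.531)/0.531 = 108(Km+12.3)/12.3.
55.93·Km + 29.7 = 8.780·Km + 108, so (55.93 − 8.780)·Km = 108 − 29.7.
Km = 78.30/47.15 = 1.66 mM; then Vmax = 29.7(1.66+0.531)/0.531 = 123 nmol·min⁻¹.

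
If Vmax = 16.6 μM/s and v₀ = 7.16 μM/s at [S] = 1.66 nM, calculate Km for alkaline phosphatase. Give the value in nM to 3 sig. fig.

2.19 nM

From v = Vmax[S]/(Km+[S]), Km = [S](Vmax − v)/v.
Km = 1.66 × (16.6 − 7.16) / 7.16 = 15.67/7.16 = 2.19 nM.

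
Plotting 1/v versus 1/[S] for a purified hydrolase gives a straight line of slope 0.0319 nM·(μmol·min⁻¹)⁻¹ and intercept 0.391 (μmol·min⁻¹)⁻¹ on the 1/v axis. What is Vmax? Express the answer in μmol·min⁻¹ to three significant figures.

The y-intercept of a Lineweaver–Burk plot equals 1/Vmax, so Vmax = 1/0.391 = 2.56 μmol·min⁻¹.

2.56 μmol·min⁻¹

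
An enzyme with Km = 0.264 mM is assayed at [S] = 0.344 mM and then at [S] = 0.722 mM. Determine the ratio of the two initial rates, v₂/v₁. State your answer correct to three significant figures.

Since Vmax cancels, v₂/v₁ = [S]₂(Km+[S]₁) / [S]₁(Km+[S]₂).
= 0.722×(0.264+0.344) / (0.344×(0.264+0.722)) = 0.4390/0.3392 = 1.29.

1.29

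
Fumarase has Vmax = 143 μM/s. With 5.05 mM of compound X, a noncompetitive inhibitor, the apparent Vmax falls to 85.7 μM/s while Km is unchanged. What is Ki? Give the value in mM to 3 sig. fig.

7.55 mM

Noncompetitive: Vmax,app = Vmax/α with α = 1 + [I]/Ki.
α = Vmax/Vmax,app = 143/85.7 = 1.669.
Ki = [I]/(α − 1) = 5.05/0.6686 = 7.55 mM.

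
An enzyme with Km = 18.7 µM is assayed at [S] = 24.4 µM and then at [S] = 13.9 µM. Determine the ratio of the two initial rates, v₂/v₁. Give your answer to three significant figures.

The fractional saturations are [S]/(Km+[S]) = 24.4/43.10 = 0.5661 and 13.9/32.60 = 0.4264.
v₂/v₁ is just their ratio: 0.4264/0.5661 = 0.753.

0.753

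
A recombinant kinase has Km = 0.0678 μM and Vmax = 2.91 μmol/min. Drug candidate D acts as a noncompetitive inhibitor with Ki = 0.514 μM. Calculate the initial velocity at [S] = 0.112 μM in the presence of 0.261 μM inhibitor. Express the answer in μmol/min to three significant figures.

1.20 μmol/min

α = 1 + [I]/Ki = 1 + 0.261/0.514 = 1.508.
For a noncompetitive inhibitor, Vmax is reduced to Vmax/α while Km is unchanged: Km,app = 0.0678 μM, Vmax,app = 1.93 μmol/min.
v = Vmax,app·[S]/(Km,app + [S]) = 1.93 × 0.112/(0.0678 + 0.112) = 1.20 μmol/min.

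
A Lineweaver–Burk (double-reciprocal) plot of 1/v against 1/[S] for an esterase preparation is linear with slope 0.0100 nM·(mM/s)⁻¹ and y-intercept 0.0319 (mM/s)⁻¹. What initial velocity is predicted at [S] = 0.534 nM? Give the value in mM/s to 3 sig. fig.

The y-intercept is 1/Vmax, so Vmax = 1/0.0319 = 31.3 mM/s.
The slope is Km/Vmax, so Km = 0.0100 × 31.3 = 0.313 nM.
Then v = 31.3 × 0.534/(0.313 + 0.534) = 19.8 mM/s.

19.8 mM/s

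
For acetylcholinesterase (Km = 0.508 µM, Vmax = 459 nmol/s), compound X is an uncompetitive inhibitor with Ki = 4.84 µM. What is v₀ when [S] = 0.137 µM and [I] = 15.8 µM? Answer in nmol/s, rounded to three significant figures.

57.6 nmol/s

With α = 1 + [I]/Ki = 1 + 15.8/4.84 = 4.264, the uncompetitive rate law is v = (Vmax/α)·[S] / (Km/α + [S]).
v = (459/4.264)×0.137 / (0.508/4.264 + 0.137) = 14.75/0.2561 = 57.6 nmol/s.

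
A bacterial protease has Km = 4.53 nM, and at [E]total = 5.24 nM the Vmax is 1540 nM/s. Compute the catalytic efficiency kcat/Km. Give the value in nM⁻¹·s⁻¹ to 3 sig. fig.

kcat = Vmax/[E]total = 1540/5.24 = 294 s⁻¹.
kcat/Km = 294/4.53 = 64.9 nM⁻¹·s⁻¹.

64.9 nM⁻¹·s⁻¹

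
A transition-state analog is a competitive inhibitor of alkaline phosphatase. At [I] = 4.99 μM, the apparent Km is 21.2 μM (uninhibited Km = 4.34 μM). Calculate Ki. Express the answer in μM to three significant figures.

1.28 μM

Competitive: Km,app = α·Km with α = 1 + [I]/Ki.
α = Km,app/Km = 21.2/4.34 = 4.885.
Since α = 1 + [I]/Ki, [I]/Ki = 4.885 − 1 = 3.885 and Ki = 4.99/3.885 = 1.28 μM.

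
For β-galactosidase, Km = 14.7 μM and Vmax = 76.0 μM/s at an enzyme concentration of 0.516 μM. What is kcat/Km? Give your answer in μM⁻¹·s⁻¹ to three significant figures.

10.0 μM⁻¹·s⁻¹

kcat = Vmax/[E]total = 76.0/0.516 = 147 s⁻¹.
kcat/Km = 147/14.7 = 10.0 μM⁻¹·s⁻¹.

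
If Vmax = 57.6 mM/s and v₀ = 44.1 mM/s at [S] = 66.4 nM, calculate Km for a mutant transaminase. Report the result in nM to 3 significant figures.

20.3 nM

v/Vmax = 44.1/57.6 = 0.7656 = [S]/(Km+[S]).
So Km + [S] = [S]/0.7656 = 86.73 nM, giving Km = 86.73 − 66.4 = 20.3 nM.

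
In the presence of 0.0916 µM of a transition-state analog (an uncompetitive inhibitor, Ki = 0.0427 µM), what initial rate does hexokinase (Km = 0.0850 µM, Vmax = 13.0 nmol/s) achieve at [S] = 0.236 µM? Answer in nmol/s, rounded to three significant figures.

3.71 nmol/s

α = 1 + [I]/Ki = 1 + 0.0916/0.0427 = 3.145.
For an uncompetitive inhibitor, both parameters are divided by α, giving Vmax/α and Km/α: Km,app = 0.0270 µM, Vmax,app = 4.13 nmol/s.
v = Vmax,app·[S]/(Km,app + [S]) = 4.13 × 0.236/(0.0270 + 0.236) = 3.71 nmol/s.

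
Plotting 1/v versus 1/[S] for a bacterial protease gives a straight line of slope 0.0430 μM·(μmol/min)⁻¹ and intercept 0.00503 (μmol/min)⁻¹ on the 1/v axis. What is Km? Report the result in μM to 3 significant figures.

y-intercept = 1/Vmax ⇒ Vmax = 199 μmol/min; slope = Km/Vmax ⇒ Km = slope × Vmax.
Km = 0.0430 × 199 = 8.55 μM.

8.55 μM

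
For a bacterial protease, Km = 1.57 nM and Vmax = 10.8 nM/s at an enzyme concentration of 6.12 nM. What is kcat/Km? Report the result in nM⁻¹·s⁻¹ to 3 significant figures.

1.12 nM⁻¹·s⁻¹

kcat = Vmax/[E]total = 10.8/6.12 = 1.76 s⁻¹.
kcat/Km = 1.76/1.57 = 1.12 nM⁻¹·s⁻¹.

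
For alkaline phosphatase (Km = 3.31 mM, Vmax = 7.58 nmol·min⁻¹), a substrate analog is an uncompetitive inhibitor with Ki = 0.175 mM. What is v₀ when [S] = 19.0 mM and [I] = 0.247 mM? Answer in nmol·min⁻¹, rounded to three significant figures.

2.93 nmol·min⁻¹

With α = 1 + [I]/Ki = 1 + 0.247/0.175 = 2.411, the uncompetitive rate law is v = (Vmax/α)·[S] / (Km/α + [S]).
v = (7.58/2.411)×19.0 / (3.31/2.411 + 19.0) = 59.72/20.37 = 2.93 nmol·min⁻¹.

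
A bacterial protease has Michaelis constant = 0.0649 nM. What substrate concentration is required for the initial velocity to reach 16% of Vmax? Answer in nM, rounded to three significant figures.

v/Vmax = [S]/(Km+[S]) = 0.16, so [S] = Km·0.16/(1 − 0.16) = 0.0649 × 0.1905.
[S] = 0.0124 nM.

0.0124 nM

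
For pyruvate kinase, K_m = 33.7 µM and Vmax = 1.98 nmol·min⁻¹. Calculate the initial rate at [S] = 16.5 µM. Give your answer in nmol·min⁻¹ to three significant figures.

0.651 nmol·min⁻¹

v = Vmax·[S]/(Km + [S]) = 1.98 × 16.5 / (33.7 + 16.5)
  = 32.67 / 50.20 = 0.651 nmol·min⁻¹.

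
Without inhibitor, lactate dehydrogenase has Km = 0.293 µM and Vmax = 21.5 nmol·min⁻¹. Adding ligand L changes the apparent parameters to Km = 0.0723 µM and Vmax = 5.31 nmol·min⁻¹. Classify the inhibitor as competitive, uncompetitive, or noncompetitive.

uncompetitive

Both Km and Vmax decrease by the same factor (~4.05-fold) — characteristic of uncompetitive inhibition.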